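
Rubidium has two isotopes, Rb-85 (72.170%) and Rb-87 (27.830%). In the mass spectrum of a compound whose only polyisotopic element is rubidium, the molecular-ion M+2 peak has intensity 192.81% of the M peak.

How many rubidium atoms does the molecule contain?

5

For n independent Rb atoms, I(M+2)/I(M) = n · (abundance Rb-87) / (abundance Rb-85) = n · 0.27830/0.72170.
n = 1.9281 × 0.72170/0.27830 = 5.00 ≈ 5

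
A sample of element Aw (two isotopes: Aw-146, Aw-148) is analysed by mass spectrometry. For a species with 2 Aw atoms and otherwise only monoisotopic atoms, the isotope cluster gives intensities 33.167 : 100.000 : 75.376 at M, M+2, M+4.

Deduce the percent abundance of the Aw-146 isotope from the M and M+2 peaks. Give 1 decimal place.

39.9%

Let p = fractional abundance of Aw-146. I(M+2)/I(M) = [C(2,1)·p^1·(1−p)] / p^2 = 2·(1−p)/p = 100.000/33.167 = 3.0150
(1−p)/p = 3.0150/2 = 1.5075  ⇒  p = 1/(1 + 1.5075) = 0.3988
Aw-146: 39.9%, Aw-148: 60.1%.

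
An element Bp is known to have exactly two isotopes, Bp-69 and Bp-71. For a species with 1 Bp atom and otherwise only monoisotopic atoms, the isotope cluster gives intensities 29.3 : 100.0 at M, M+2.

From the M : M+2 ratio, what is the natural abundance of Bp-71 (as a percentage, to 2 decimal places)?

77.34%

Write p for the Bp-69 fraction. I(M+2)/I(M) = [C(1,1)·p^0·(1−p)] / p^1 = 1·(1−p)/p = 100.0/29.3 = 3.4130
(1−p)/p = 3.4130/1 = 3.4130  ⇒  p = 1/(1 + 3.4130) = 0.2266
Bp-69: 22.66%, Bp-71: 77.34%.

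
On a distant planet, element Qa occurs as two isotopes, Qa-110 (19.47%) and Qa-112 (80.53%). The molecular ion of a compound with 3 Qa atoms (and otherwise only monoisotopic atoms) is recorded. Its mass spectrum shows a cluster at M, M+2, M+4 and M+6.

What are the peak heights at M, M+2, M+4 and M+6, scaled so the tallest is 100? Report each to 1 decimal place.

Each Qa atom is independently Qa-110 (p = 0.1947) or Qa-112 (q = 0.8053); the cluster is the binomial expansion (p + q)^3.
P(M) = 0.1947^3 = 0.007381
P(M+2) = 3 × 0.1947^2 × 0.8053^1 = 0.091582
P(M+4) = 3 × 0.1947^1 × 0.8053^2 = 0.378794
P(M+6) = 0.8053^3 = 0.522244
The M+6 peak is largest (0.522244); scaling to 100 gives 1.4 : 17.5 : 72.5 : 100.0.

1.4 : 17.5 : 72.5 : 100.0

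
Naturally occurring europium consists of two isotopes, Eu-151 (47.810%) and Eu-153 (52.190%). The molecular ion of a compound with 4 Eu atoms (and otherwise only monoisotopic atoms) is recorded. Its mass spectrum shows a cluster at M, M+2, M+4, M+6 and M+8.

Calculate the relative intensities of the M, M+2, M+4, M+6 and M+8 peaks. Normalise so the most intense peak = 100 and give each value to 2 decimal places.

13.99 : 61.07 : 100.00 : 72.77 : 19.86

Each Eu atom is independently Eu-151 (p = 0.47810) or Eu-153 (q = 0.52190); the cluster is the binomial expansion (p + q)^4.
P(M) = 0.47810^4 = 0.052249
P(M+2) = 4 × 0.47810^3 × 0.52190^1 = 0.228141
P(M+4) = 6 × 0.47810^2 × 0.52190^2 = 0.373563
P(M+6) = 4 × 0.47810^1 × 0.52190^3 = 0.271857
P(M+8) = 0.52190^4 = 0.074191
The M+4 peak is largest (0.373563); scaling to 100 gives 13.99 : 61.07 : 100.00 : 72.77 : 19.86.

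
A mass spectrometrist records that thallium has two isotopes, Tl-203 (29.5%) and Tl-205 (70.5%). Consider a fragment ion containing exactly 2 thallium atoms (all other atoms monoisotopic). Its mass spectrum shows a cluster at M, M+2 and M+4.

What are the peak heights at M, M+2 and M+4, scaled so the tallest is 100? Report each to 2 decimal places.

17.51 : 83.69 : 100.00

The 2 Tl atoms are independent, so intensities follow the terms of (0.295 + 0.705)^2.
P(M) = 0.295^2 = 0.087025
P(M+2) = 2 × 0.295^1 × 0.705^1 = 0.415950
P(M+4) = 0.705^2 = 0.497025
The M+4 peak is largest (0.497025); scaling to 100 gives 17.51 : 83.69 : 100.00.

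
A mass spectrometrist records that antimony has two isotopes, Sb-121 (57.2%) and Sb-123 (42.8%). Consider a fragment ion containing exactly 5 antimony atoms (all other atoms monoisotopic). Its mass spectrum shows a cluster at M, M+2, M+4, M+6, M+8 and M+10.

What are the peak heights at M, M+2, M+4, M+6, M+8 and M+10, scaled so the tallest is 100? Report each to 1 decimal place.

17.9 : 66.8 : 100.0 : 74.8 : 28.0 : 4.2

Expanding (0.572 + 0.428)^5:
P(M) = 0.572^5 = 0.061232
P(M+2) = 5 × 0.572^4 × 0.428^1 = 0.229086
P(M+4) = 10 × 0.572^3 × 0.428^2 = 0.342827
P(M+6) = 10 × 0.572^2 × 0.428^3 = 0.256521
P(M+8) = 5 × 0.572^1 × 0.428^4 = 0.095971
P(M+10) = 0.428^5 = 0.014362
The M+4 peak is largest (0.342827); scaling to 100 gives 17.9 : 66.8 : 100.0 : 74.8 : 28.0 : 4.2.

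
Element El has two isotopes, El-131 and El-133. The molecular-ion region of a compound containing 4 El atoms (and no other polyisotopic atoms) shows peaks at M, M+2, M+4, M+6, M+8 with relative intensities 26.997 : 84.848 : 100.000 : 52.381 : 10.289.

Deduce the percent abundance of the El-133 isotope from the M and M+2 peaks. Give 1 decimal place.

44.0%

If p is the fraction of El that is El-131, then I(M+2)/I(M) = [C(4,1)·p^3·(1−p)] / p^4 = 4·(1−p)/p = 84.848/26.997 = 3.1429
(1−p)/p = 3.1429/4 = 0.7857  ⇒  p = 1/(1 + 0.7857) = 0.5600
El-131: 56.0%, El-133: 44.0%.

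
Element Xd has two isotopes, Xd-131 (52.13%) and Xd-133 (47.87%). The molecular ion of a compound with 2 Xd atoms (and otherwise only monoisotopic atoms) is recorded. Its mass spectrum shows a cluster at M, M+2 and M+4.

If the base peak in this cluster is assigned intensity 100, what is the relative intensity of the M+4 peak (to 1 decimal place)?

45.9

(0.5213 + 0.4787)^2 gives M 0.2718, M+2 0.4991, M+4 0.2292; the largest is M+2.
P(M+2) = C(2,1) × 0.5213^1 × 0.4787^1 = 2 × 0.5213 × 0.4787 = 0.499093 (base)
P(M+4) = C(2,2) × 0.5213^0 × 0.4787^2 = 1 × 1.0000 × 0.22915369 = 0.229154
Relative intensity = 0.229154 / 0.499093 × 100 = 45.9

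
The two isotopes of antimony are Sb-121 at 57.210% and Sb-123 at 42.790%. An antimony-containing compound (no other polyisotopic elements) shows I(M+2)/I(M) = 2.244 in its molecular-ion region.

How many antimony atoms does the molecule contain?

3

With n Sb atoms, P(M+2)/P(M) = C(n,1)·p^(n−1)q / p^n = n·q/p = n · 0.42790/0.57210.
n = 2.244 × 0.57210/0.42790 = 3.00 ≈ 3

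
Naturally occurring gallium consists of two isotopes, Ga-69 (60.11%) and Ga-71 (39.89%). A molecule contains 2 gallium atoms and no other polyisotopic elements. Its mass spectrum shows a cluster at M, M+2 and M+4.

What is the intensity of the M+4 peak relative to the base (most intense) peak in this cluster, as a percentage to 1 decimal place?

Binomial terms of (0.6011 + 0.3989)^2: M 0.3613, M+2 0.4796, M+4 0.1591 → M+2 is the base peak.
P(M+2) = C(2,1) × 0.6011^1 × 0.3989^1 = 2 × 0.6011 × 0.3989 = 0.479558 (base)
P(M+4) = C(2,2) × 0.6011^0 × 0.3989^2 = 1 × 1.0000 × 0.15912121 = 0.159121
Relative intensity = 0.159121 / 0.479558 × 100 = 33.2

33.2%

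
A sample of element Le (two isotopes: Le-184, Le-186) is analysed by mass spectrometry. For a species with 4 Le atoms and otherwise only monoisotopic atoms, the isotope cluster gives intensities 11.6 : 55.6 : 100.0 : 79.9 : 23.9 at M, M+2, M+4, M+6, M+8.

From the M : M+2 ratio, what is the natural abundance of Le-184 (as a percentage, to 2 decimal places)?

If p is the fraction of Le that is Le-184, then I(M+2)/I(M) = [C(4,1)·p^3·(1−p)] / p^4 = 4·(1−p)/p = 55.6/11.6 = 4.7931
(1−p)/p = 4.7931/4 = 1.1983  ⇒  p = 1/(1 + 1.1983) = 0.4549
Le-184: 45.49%, Le-186: 54.51%.

45.49%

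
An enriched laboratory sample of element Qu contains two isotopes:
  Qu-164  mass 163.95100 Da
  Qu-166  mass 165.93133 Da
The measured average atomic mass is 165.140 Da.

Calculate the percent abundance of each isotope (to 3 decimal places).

Writing the weighted mean with unknown fraction x of Qu-164:
163.95100·x + 165.93133·(1 − x) = 165.140
(163.95100 − 165.93133)·x = 165.140 − 165.93133
x = -0.79133 / -1.98033 = 0.39960 → 39.960% Qu-164, 60.040% Qu-166.

Qu-164: 39.960%, Qu-166: 60.040%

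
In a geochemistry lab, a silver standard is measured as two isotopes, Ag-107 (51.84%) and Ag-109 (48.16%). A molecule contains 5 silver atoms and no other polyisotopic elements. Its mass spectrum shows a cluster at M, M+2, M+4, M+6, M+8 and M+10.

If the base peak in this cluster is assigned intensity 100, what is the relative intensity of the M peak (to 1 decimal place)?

11.6

Binomial terms of (0.5184 + 0.4816)^5: M 0.0374, M+2 0.1739, M+4 0.3231, M+6 0.3002, M+8 0.1394, M+10 0.0259 → M+4 is the base peak.
P(M+4) = C(5,2) × 0.5184^3 × 0.4816^2 = 10 × 0.13931407 × 0.23193856 = 0.323123 (base)
P(M) = C(5,0) × 0.5184^5 × 0.4816^0 = 1 × 0.03743906 × 1.0000 = 0.037439
Relative intensity = 0.037439 / 0.323123 × 100 = 11.6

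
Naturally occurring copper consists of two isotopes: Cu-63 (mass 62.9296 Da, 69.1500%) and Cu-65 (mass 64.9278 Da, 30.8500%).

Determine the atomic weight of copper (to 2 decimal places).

63.55 Da

Average mass = Σ (abundance × isotope mass) = 0.691500 × 62.9296 + 0.308500 × 64.9278
= 43.51582 + 20.03023 = 63.54605 Da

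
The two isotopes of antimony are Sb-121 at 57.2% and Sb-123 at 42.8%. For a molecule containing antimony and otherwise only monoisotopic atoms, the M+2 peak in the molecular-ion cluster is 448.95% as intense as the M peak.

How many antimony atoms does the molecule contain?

6

For n independent Sb atoms, I(M+2)/I(M) = n · (abundance Sb-123) / (abundance Sb-121) = n · 0.428/0.572.
n = 4.4895 × 0.572/0.428 = 6.00 ≈ 6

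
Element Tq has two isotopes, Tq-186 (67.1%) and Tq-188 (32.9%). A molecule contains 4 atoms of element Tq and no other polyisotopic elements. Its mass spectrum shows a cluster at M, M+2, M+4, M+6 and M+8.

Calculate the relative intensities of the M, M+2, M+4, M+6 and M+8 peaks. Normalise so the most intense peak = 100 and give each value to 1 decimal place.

51.0 : 100.0 : 73.5 : 24.0 : 2.9

Each Tq atom is independently Tq-186 (p = 0.671) or Tq-188 (q = 0.329); the cluster is the binomial expansion (p + q)^4.
P(M) = 0.671^4 = 0.202717
P(M+2) = 4 × 0.671^3 × 0.329^1 = 0.397579
P(M+4) = 6 × 0.671^2 × 0.329^2 = 0.292407
P(M+6) = 4 × 0.671^1 × 0.329^3 = 0.095581
P(M+8) = 0.329^4 = 0.011716
The M+2 peak is largest (0.397579); scaling to 100 gives 51.0 : 100.0 : 73.5 : 24.0 : 2.9.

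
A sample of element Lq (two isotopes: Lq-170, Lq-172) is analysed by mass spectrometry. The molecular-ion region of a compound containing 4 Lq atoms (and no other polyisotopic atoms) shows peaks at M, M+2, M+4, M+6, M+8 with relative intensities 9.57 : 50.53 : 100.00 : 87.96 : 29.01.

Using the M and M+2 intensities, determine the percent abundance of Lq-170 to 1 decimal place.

43.1%

If p is the fraction of Lq that is Lq-170, then I(M+2)/I(M) = [C(4,1)·p^3·(1−p)] / p^4 = 4·(1−p)/p = 50.53/9.57 = 5.2800
(1−p)/p = 5.2800/4 = 1.3200  ⇒  p = 1/(1 + 1.3200) = 0.4310
Lq-170: 43.1%, Lq-172: 56.9%.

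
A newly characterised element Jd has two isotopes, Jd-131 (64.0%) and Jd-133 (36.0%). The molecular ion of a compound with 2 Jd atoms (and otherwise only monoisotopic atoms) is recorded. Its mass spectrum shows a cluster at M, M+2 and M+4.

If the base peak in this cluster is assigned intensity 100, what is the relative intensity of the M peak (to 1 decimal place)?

Binomial terms of (0.640 + 0.360)^2: M 0.4096, M+2 0.4608, M+4 0.1296 → M+2 is the base peak.
P(M+2) = C(2,1) × 0.640^1 × 0.360^1 = 2 × 0.6400 × 0.3600 = 0.460800 (base)
P(M) = C(2,0) × 0.640^2 × 0.360^0 = 1 × 0.4096 × 1.0000 = 0.409600
Relative intensity = 0.409600 / 0.460800 × 100 = 88.9

88.9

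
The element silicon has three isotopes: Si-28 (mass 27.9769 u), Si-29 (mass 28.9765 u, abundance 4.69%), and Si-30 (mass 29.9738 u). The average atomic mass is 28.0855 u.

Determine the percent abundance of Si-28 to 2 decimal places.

The remaining 95.31% is split between Si-28 (fraction x) and Si-30 (fraction 0.9531 − x).
Substituting: 27.9769x + 29.9738(0.9531 − x) = 26.72650215
(27.9769 − 29.9738)x = -1.84152663  ⇒  x = 0.92219, y = 0.03091
Si-28: 92.22%, Si-30: 3.09%.

92.22%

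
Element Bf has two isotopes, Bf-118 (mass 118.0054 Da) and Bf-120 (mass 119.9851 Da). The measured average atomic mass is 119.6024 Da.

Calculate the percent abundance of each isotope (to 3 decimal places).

With x = fraction of Bf-118 (so Bf-120 is 1 − x):
118.0054·x + 119.9851·(1 − x) = 119.6024
(118.0054 − 119.9851)·x = 119.6024 − 119.9851
x = -0.3827 / -1.9797 = 0.19331 → 19.331% Bf-118, 80.669% Bf-120.

Bf-118: 19.331%, Bf-120: 80.669%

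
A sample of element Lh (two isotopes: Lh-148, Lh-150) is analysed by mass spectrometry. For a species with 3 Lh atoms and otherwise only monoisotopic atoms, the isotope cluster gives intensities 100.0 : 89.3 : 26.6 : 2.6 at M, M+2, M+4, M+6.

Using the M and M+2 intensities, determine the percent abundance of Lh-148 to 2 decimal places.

77.06%

If p is the fraction of Lh that is Lh-148, then I(M+2)/I(M) = [C(3,1)·p^2·(1−p)] / p^3 = 3·(1−p)/p = 89.3/100.0 = 0.8930
(1−p)/p = 0.8930/3 = 0.2977  ⇒  p = 1/(1 + 0.2977) = 0.7706
Lh-148: 77.06%, Lh-150: 22.94%.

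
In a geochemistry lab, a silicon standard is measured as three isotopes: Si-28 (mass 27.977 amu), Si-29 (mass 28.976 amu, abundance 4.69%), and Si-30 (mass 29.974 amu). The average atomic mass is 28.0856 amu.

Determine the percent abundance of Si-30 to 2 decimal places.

3.09%

Let x and y be the fractions of Si-28 and Si-30. Then x + y = 1 − 0.0469 = 0.9531 and 27.977x + 29.974y = 28.0856 − 0.0469×28.976 = 26.7266256.
Substituting: 27.977x + 29.974(0.9531 − x) = 26.7266256
(27.977 − 29.974)x = -1.8415938  ⇒  x = 0.92218, y = 0.03092
Si-28: 92.22%, Si-30: 3.09%.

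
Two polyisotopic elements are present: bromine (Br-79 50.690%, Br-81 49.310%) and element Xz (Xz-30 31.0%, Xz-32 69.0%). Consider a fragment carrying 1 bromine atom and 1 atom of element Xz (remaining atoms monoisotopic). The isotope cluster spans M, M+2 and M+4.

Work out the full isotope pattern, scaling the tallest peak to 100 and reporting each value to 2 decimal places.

Bromine pattern (n=1): 0.5069 : 0.4931
Element Xz pattern (n=1): 0.3100 : 0.6900
Convolve the two distributions (both contribute in 2-u steps):
  M: 0.5069×0.3100 = 0.157139
  M+2: 0.5069×0.6900 + 0.4931×0.3100 = 0.502622
  M+4: 0.4931×0.6900 = 0.340239
Scale to base peak (0.502622) = 100: 31.26 : 100.00 : 67.69

31.26 : 100.00 : 67.69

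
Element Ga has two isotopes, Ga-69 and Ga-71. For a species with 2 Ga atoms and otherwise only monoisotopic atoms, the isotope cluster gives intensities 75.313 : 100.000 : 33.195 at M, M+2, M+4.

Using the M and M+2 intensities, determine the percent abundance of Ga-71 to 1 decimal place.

39.9%

Write p for the Ga-69 fraction. I(M+2)/I(M) = [C(2,1)·p^1·(1−p)] / p^2 = 2·(1−p)/p = 100.000/75.313 = 1.3278
(1−p)/p = 1.3278/2 = 0.6639  ⇒  p = 1/(1 + 0.6639) = 0.6010
Ga-69: 60.1%, Ga-71: 39.9%.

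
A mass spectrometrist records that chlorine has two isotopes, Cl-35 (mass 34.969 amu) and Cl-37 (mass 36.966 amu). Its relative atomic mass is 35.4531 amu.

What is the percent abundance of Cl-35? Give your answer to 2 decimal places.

75.76%

Writing the weighted mean with unknown fraction x of Cl-35:
34.969·x + 36.966·(1 − x) = 35.4531
(34.969 − 36.966)·x = 35.4531 − 36.966
x = -1.5129 / -1.997 = 0.75759 → 75.76% Cl-35, 24.24% Cl-37.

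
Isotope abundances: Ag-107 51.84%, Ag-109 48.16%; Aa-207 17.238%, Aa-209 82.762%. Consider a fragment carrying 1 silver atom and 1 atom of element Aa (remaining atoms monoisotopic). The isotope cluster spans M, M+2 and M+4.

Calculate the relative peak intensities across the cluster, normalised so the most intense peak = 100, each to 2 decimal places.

Silver pattern (n=1): 0.5184 : 0.4816
Element Aa pattern (n=1): 0.17238 : 0.82762
Convolve the two distributions (both contribute in 2-u steps):
  M: 0.5184×0.17238 = 0.089362
  M+2: 0.5184×0.82762 + 0.4816×0.17238 = 0.512056
  M+4: 0.4816×0.82762 = 0.398582
Scale to base peak (0.512056) = 100: 17.45 : 100.00 : 77.84

17.45 : 100.00 : 77.84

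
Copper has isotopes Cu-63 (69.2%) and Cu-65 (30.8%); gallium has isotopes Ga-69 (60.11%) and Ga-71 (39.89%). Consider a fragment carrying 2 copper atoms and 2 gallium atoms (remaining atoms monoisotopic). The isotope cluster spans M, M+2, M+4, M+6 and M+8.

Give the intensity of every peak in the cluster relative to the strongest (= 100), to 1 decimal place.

Copper pattern (n=2): 0.478864 : 0.426272 : 0.094864
Gallium pattern (n=2): 0.36132121 : 0.47955758 : 0.15912121
Convolve the two distributions (both contribute in 2-u steps):
  M: 0.478864×0.36132121 = 0.173024
  M+2: 0.478864×0.47955758 + 0.426272×0.36132121 = 0.383664
  M+4: 0.478864×0.15912121 + 0.426272×0.47955758 + 0.094864×0.36132121 = 0.314896
  M+6: 0.426272×0.15912121 + 0.094864×0.47955758 = 0.113322
  M+8: 0.094864×0.15912121 = 0.015095
Scale to base peak (0.383664) = 100: 45.1 : 100.0 : 82.1 : 29.5 : 3.9

45.1 : 100.0 : 82.1 : 29.5 : 3.9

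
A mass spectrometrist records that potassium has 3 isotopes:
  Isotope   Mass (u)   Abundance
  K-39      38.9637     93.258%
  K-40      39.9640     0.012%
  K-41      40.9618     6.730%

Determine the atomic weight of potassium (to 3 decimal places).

Ar = Σ fᵢ·mᵢ = 0.93258 × 38.9637 + 0.00012 × 39.9640 + 0.06730 × 40.9618
= 36.33677 + 0.00480 + 2.75673 = 39.09830 u

39.098 u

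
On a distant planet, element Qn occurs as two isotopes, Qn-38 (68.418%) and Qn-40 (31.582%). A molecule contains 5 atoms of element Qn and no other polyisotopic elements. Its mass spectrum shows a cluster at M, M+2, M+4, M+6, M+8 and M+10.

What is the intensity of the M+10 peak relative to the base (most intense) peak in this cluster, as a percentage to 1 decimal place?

(0.68418 + 0.31582)^5 gives M 0.1499, M+2 0.3460, M+4 0.3194, M+6 0.1475, M+8 0.0340, M+10 0.0031; the largest is M+2.
P(M+2) = C(5,1) × 0.68418^4 × 0.31582^1 = 5 × 0.21911974 × 0.31582 = 0.346012 (base)
P(M+10) = C(5,5) × 0.68418^0 × 0.31582^5 = 1 × 1.0000 × 0.00314194 = 0.003142
Relative intensity = 0.003142 / 0.346012 × 100 = 0.9

0.9%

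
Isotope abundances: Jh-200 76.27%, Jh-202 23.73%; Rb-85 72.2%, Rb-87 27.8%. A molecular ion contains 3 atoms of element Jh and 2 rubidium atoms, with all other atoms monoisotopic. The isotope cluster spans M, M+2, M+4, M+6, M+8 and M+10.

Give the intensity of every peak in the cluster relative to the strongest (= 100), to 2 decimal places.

58.70 : 100.00 : 67.95 : 23.02 : 3.89 : 0.26

Element Jh pattern (n=3): 0.4436712 : 0.41412027 : 0.12884586 : 0.01336267
Rubidium pattern (n=2): 0.521284 : 0.401432 : 0.077284
Convolve the two distributions (both contribute in 2-u steps):
  M: 0.4436712×0.521284 = 0.231279
  M+2: 0.4436712×0.401432 + 0.41412027×0.521284 = 0.393978
  M+4: 0.4436712×0.077284 + 0.41412027×0.401432 + 0.12884586×0.521284 = 0.267695
  M+6: 0.41412027×0.077284 + 0.12884586×0.401432 + 0.01336267×0.521284 = 0.090693
  M+8: 0.12884586×0.077284 + 0.01336267×0.401432 = 0.015322
  M+10: 0.01336267×0.077284 = 0.001033
Scale to base peak (0.393978) = 100: 58.70 : 100.00 : 67.95 : 23.02 : 3.89 : 0.26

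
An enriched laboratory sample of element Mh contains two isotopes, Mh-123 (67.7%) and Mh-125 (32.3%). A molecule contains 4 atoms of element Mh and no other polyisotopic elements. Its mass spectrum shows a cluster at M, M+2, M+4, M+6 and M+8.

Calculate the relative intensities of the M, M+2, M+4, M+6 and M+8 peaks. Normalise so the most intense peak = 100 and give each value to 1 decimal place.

The 4 Mh atoms are independent, so intensities follow the terms of (0.677 + 0.323)^4.
P(M) = 0.677^4 = 0.210065
P(M+2) = 4 × 0.677^3 × 0.323^1 = 0.400893
P(M+4) = 6 × 0.677^2 × 0.323^2 = 0.286902
P(M+6) = 4 × 0.677^1 × 0.323^3 = 0.091255
P(M+8) = 0.323^4 = 0.010885
The M+2 peak is largest (0.400893); scaling to 100 gives 52.4 : 100.0 : 71.6 : 22.8 : 2.7.

52.4 : 100.0 : 71.6 : 22.8 : 2.7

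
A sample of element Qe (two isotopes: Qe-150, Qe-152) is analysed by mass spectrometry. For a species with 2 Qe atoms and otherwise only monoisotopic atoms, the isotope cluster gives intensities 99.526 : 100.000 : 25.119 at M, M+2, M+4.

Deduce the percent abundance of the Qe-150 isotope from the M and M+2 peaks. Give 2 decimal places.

66.56%

Let p = fractional abundance of Qe-150. I(M+2)/I(M) = [C(2,1)·p^1·(1−p)] / p^2 = 2·(1−p)/p = 100.000/99.526 = 1.0048
(1−p)/p = 1.0048/2 = 0.5024  ⇒  p = 1/(1 + 0.5024) = 0.6656
Qe-150: 66.56%, Qe-152: 33.44%.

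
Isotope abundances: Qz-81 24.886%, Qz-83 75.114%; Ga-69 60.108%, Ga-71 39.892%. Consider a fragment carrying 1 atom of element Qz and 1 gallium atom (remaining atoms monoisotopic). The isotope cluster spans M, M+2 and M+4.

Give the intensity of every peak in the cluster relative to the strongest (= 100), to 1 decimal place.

27.2 : 100.0 : 54.4

Element Qz pattern (n=1): 0.24886 : 0.75114
Gallium pattern (n=1): 0.60108 : 0.39892
Convolve the two distributions (both contribute in 2-u steps):
  M: 0.24886×0.60108 = 0.149585
  M+2: 0.24886×0.39892 + 0.75114×0.60108 = 0.550770
  M+4: 0.75114×0.39892 = 0.299645
Scale to base peak (0.550770) = 100: 27.2 : 100.0 : 54.4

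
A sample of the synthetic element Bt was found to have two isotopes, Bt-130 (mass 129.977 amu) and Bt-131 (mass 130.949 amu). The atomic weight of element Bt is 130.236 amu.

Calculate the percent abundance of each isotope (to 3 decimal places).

Bt-130: 73.354%, Bt-131: 26.646%

Let x be the fractional abundance of Bt-130; then Bt-131 has abundance 1 − x.
129.977·x + 130.949·(1 − x) = 130.236
(129.977 − 130.949)·x = 130.236 − 130.949
x = -0.713 / -0.972 = 0.73354 → 73.354% Bt-130, 26.646% Bt-131.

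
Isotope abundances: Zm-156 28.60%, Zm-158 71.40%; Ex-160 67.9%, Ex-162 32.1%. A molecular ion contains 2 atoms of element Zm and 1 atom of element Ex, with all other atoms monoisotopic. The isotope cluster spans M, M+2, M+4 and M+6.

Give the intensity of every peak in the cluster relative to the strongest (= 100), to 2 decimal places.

Element Zm pattern (n=2): 0.081796 : 0.408408 : 0.509796
Element Ex pattern (n=1): 0.6790 : 0.3210
Convolve the two distributions (both contribute in 2-u steps):
  M: 0.081796×0.6790 = 0.055539
  M+2: 0.081796×0.3210 + 0.408408×0.6790 = 0.303566
  M+4: 0.408408×0.3210 + 0.509796×0.6790 = 0.477250
  M+6: 0.509796×0.3210 = 0.163645
Scale to base peak (0.477250) = 100: 11.64 : 63.61 : 100.00 : 34.29

11.64 : 63.61 : 100.00 : 34.29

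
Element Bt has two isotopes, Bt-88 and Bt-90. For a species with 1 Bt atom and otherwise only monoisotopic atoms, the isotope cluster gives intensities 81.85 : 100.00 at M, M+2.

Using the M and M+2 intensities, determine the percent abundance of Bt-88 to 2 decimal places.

If p is the fraction of Bt that is Bt-88, then I(M+2)/I(M) = [C(1,1)·p^0·(1−p)] / p^1 = 1·(1−p)/p = 100.00/81.85 = 1.2217
(1−p)/p = 1.2217/1 = 1.2217  ⇒  p = 1/(1 + 1.2217) = 0.4501
Bt-88: 45.01%, Bt-90: 54.99%.

45.01%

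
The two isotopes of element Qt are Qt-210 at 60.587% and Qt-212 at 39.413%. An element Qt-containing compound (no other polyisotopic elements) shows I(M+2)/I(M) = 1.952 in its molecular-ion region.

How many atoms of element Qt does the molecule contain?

3

With n Qt atoms, P(M+2)/P(M) = C(n,1)·p^(n−1)q / p^n = n·q/p = n · 0.39413/0.60587.
n = 1.952 × 0.60587/0.39413 = 3.00 ≈ 3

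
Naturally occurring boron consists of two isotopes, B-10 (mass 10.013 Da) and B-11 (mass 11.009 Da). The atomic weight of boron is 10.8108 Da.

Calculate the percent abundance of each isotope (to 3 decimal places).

B-10: 19.900%, B-11: 80.100%

With x = fraction of B-10 (so B-11 is 1 − x):
10.013·x + 11.009·(1 − x) = 10.8108
(10.013 − 11.009)·x = 10.8108 − 11.009
x = -0.1982 / -0.996 = 0.19900 → 19.900% B-10, 80.100% B-11.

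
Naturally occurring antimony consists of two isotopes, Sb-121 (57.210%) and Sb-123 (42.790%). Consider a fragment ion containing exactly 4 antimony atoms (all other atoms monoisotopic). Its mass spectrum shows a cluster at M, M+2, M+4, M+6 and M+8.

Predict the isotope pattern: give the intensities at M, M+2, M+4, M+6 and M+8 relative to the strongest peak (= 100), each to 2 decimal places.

29.79 : 89.13 : 100.00 : 49.86 : 9.32

Each Sb atom is independently Sb-121 (p = 0.57210) or Sb-123 (q = 0.42790); the cluster is the binomial expansion (p + q)^4.
P(M) = 0.57210^4 = 0.107124
P(M+2) = 4 × 0.57210^3 × 0.42790^1 = 0.320493
P(M+4) = 6 × 0.57210^2 × 0.42790^2 = 0.359567
P(M+6) = 4 × 0.57210^1 × 0.42790^3 = 0.179291
P(M+8) = 0.42790^4 = 0.033525
The M+4 peak is largest (0.359567); scaling to 100 gives 29.79 : 89.13 : 100.00 : 49.86 : 9.32.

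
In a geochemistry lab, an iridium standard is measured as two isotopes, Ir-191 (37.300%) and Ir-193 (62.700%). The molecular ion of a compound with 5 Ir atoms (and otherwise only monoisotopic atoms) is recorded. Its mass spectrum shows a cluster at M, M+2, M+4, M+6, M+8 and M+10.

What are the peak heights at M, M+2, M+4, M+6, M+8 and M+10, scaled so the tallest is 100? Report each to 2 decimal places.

Expanding (0.37300 + 0.62700)^5:
P(M) = 0.37300^5 = 0.007220
P(M+2) = 5 × 0.37300^4 × 0.62700^1 = 0.060684
P(M+4) = 10 × 0.37300^3 × 0.62700^2 = 0.204015
P(M+6) = 10 × 0.37300^2 × 0.62700^3 = 0.342942
P(M+8) = 5 × 0.37300^1 × 0.62700^4 = 0.288237
P(M+10) = 0.62700^5 = 0.096903
The M+6 peak is largest (0.342942); scaling to 100 gives 2.11 : 17.70 : 59.49 : 100.00 : 84.05 : 28.26.

2.11 : 17.70 : 59.49 : 100.00 : 84.05 : 28.26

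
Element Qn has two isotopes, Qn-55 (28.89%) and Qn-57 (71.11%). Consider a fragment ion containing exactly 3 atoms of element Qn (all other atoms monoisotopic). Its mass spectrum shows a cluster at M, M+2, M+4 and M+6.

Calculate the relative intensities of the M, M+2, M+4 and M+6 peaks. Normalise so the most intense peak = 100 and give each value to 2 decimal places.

5.50 : 40.63 : 100.00 : 82.05

The 3 Qn atoms are independent, so intensities follow the terms of (0.2889 + 0.7111)^3.
P(M) = 0.2889^3 = 0.024113
P(M+2) = 3 × 0.2889^2 × 0.7111^1 = 0.178052
P(M+4) = 3 × 0.2889^1 × 0.7111^2 = 0.438258
P(M+6) = 0.7111^3 = 0.359577
The M+4 peak is largest (0.438258); scaling to 100 gives 5.50 : 40.63 : 100.00 : 82.05.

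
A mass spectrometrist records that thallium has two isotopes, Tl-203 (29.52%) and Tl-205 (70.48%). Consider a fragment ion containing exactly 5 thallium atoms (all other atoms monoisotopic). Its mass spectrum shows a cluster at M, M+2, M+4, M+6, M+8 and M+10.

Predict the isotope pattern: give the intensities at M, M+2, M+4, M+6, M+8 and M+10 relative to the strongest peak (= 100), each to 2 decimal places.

Each Tl atom is independently Tl-203 (p = 0.2952) or Tl-205 (q = 0.7048); the cluster is the binomial expansion (p + q)^5.
P(M) = 0.2952^5 = 0.002242
P(M+2) = 5 × 0.2952^4 × 0.7048^1 = 0.026761
P(M+4) = 10 × 0.2952^3 × 0.7048^2 = 0.127785
P(M+6) = 10 × 0.2952^2 × 0.7048^3 = 0.305092
P(M+8) = 5 × 0.2952^1 × 0.7048^4 = 0.364208
P(M+10) = 0.7048^5 = 0.173912
The M+8 peak is largest (0.364208); scaling to 100 gives 0.62 : 7.35 : 35.09 : 83.77 : 100.00 : 47.75.

0.62 : 7.35 : 35.09 : 83.77 : 100.00 : 47.75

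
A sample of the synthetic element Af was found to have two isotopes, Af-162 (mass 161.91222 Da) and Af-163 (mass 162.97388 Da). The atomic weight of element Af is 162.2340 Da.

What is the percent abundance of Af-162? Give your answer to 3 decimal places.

69.691%

Writing the weighted mean with unknown fraction x of Af-162:
161.91222·x + 162.97388·(1 − x) = 162.2340
(161.91222 − 162.97388)·x = 162.2340 − 162.97388
x = -0.73988 / -1.06166 = 0.69691 → 69.691% Af-162, 30.309% Af-163.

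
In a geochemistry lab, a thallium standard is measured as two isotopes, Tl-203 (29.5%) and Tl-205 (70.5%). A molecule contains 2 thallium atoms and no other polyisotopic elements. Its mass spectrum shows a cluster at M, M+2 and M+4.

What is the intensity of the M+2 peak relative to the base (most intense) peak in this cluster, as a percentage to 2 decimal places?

83.69%

Binomial terms of (0.295 + 0.705)^2: M 0.0870, M+2 0.4160, M+4 0.4970 → M+4 is the base peak.
P(M+4) = C(2,2) × 0.295^0 × 0.705^2 = 1 × 1.0000 × 0.497025 = 0.497025 (base)
P(M+2) = C(2,1) × 0.295^1 × 0.705^1 = 2 × 0.2950 × 0.7050 = 0.415950
Relative intensity = 0.415950 / 0.497025 × 100 = 83.69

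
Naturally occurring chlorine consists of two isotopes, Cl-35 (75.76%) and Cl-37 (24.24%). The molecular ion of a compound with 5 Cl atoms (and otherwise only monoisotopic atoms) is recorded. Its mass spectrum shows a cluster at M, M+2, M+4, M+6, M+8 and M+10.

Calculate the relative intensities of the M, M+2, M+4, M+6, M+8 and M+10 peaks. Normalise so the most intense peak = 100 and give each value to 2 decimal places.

Expanding (0.7576 + 0.2424)^5:
P(M) = 0.7576^5 = 0.249574
P(M+2) = 5 × 0.7576^4 × 0.2424^1 = 0.399266
P(M+4) = 10 × 0.7576^3 × 0.2424^2 = 0.255497
P(M+6) = 10 × 0.7576^2 × 0.2424^3 = 0.081748
P(M+8) = 5 × 0.7576^1 × 0.2424^4 = 0.013078
P(M+10) = 0.2424^5 = 0.000837
The M+2 peak is largest (0.399266); scaling to 100 gives 62.51 : 100.00 : 63.99 : 20.47 : 3.28 : 0.21.

62.51 : 100.00 : 63.99 : 20.47 : 3.28 : 0.21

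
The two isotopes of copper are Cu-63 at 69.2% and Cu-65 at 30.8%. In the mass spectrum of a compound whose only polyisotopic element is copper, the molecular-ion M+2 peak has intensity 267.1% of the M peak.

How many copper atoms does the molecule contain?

The M+2/M ratio from n Cu atoms is n · q/p = n · 0.308/0.692.
n = 2.671 × 0.692/0.308 = 6.00 ≈ 6

6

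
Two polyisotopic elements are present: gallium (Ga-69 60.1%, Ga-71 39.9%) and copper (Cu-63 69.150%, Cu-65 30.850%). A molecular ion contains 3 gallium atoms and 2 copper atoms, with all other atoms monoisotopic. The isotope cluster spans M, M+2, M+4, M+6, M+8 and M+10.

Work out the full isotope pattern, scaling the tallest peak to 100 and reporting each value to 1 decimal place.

30.3 : 87.4 : 100.0 : 56.7 : 15.9 : 1.8

Gallium pattern (n=3): 0.2170818 : 0.4323576 : 0.2870394 : 0.0635212
Copper pattern (n=2): 0.47817225 : 0.4266555 : 0.09517225
Convolve the two distributions (both contribute in 2-u steps):
  M: 0.2170818×0.47817225 = 0.103802
  M+2: 0.2170818×0.4266555 + 0.4323576×0.47817225 = 0.299361
  M+4: 0.2170818×0.09517225 + 0.4323576×0.4266555 + 0.2870394×0.47817225 = 0.342382
  M+6: 0.4323576×0.09517225 + 0.2870394×0.4266555 + 0.0635212×0.47817225 = 0.193989
  M+8: 0.2870394×0.09517225 + 0.0635212×0.4266555 = 0.054420
  M+10: 0.0635212×0.09517225 = 0.006045
Scale to base peak (0.342382) = 100: 30.3 : 87.4 : 100.0 : 56.7 : 15.9 : 1.8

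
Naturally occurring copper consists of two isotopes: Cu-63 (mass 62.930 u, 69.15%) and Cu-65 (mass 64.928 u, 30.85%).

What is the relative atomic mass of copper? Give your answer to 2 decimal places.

Ar = Σ fᵢ·mᵢ = 0.6915 × 62.930 + 0.3085 × 64.928
= 43.5161 + 20.0303 = 63.5464 u

63.55 u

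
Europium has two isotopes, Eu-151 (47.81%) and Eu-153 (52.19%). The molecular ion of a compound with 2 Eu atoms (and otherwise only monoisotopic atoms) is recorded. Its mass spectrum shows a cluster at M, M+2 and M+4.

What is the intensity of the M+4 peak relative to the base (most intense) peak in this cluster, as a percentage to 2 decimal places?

(0.4781 + 0.5219)^2 gives M 0.2286, M+2 0.4990, M+4 0.2724; the largest is M+2.
P(M+2) = C(2,1) × 0.4781^1 × 0.5219^1 = 2 × 0.4781 × 0.5219 = 0.499041 (base)
P(M+4) = C(2,2) × 0.4781^0 × 0.5219^2 = 1 × 1.0000 × 0.27237961 = 0.272380
Relative intensity = 0.272380 / 0.499041 × 100 = 54.58

54.58%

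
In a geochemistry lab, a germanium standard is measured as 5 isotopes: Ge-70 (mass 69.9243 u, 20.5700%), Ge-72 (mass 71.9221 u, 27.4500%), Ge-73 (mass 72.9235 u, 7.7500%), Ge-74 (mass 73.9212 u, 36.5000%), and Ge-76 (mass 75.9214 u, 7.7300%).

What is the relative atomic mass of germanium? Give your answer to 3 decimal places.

72.628 u

Weight each isotope mass by its fractional abundance: 0.205700 × 69.9243 + 0.274500 × 71.9221 + 0.077500 × 72.9235 + 0.365000 × 73.9212 + 0.077300 × 75.9214
= 14.38343 + 19.74262 + 5.65157 + 26.98124 + 5.86872 = 72.62758 u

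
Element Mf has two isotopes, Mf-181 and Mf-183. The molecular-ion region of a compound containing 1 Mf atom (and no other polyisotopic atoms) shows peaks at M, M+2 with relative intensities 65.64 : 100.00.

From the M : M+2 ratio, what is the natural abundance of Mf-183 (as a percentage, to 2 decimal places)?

If p is the fraction of Mf that is Mf-181, then I(M+2)/I(M) = [C(1,1)·p^0·(1−p)] / p^1 = 1·(1−p)/p = 100.00/65.64 = 1.5235
(1−p)/p = 1.5235/1 = 1.5235  ⇒  p = 1/(1 + 1.5235) = 0.3963
Mf-181: 39.63%, Mf-183: 60.37%.

60.37%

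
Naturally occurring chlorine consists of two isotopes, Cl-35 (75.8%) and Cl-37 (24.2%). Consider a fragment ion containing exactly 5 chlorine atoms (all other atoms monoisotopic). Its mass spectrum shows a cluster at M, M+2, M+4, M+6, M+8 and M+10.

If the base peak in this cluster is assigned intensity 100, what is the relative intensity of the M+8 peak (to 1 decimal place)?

3.3

Term probabilities: M 0.2502, M+2 0.3994, M+4 0.2551, M+6 0.0814, M+8 0.0130, M+10 0.0008. Base peak = M+2.
P(M+2) = C(5,1) × 0.758^4 × 0.242^1 = 5 × 0.33012379 × 0.2420 = 0.399450 (base)
P(M+8) = C(5,4) × 0.758^1 × 0.242^4 = 5 × 0.7580 × 0.00342974 = 0.012999
Relative intensity = 0.012999 / 0.399450 × 100 = 3.3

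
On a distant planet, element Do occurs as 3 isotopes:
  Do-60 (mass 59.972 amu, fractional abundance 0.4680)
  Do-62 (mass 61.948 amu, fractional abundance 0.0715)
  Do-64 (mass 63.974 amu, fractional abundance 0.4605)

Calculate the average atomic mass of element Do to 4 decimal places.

Ar = Σ fᵢ·mᵢ = 0.4680 × 59.972 + 0.0715 × 61.948 + 0.4605 × 63.974
= 28.06690 + 4.42928 + 29.46003 = 61.95621 amu

61.9562 amu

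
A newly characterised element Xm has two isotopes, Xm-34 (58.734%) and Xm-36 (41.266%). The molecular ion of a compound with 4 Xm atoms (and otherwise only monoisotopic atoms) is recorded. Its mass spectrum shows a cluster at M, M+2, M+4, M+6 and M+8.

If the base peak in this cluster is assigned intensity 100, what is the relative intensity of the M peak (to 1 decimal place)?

(0.58734 + 0.41266)^4 gives M 0.1190, M+2 0.3344, M+4 0.3525, M+6 0.1651, M+8 0.0290; the largest is M+4.
P(M+4) = C(4,2) × 0.58734^2 × 0.41266^2 = 6 × 0.34496828 × 0.17028828 = 0.352464 (base)
P(M) = C(4,0) × 0.58734^4 × 0.41266^0 = 1 × 0.11900311 × 1.0000 = 0.119003
Relative intensity = 0.119003 / 0.352464 × 100 = 33.8

33.8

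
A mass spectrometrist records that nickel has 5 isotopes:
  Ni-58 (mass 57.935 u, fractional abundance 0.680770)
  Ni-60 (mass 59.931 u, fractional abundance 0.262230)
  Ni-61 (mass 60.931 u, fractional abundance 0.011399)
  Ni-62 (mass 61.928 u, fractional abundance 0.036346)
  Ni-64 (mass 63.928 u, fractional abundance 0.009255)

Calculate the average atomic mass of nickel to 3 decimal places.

Ar = Σ fᵢ·mᵢ = 0.680770 × 57.935 + 0.262230 × 59.931 + 0.011399 × 60.931 + 0.036346 × 61.928 + 0.009255 × 63.928
= 39.4404 + 15.7157 + 0.6946 + 2.2508 + 0.5917 = 58.6932 u

58.693 u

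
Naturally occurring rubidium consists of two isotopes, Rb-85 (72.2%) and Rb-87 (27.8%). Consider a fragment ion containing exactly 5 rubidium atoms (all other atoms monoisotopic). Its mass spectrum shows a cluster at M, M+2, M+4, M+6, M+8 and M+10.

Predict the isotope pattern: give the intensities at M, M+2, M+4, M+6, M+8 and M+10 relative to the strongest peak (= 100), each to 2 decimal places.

Each Rb atom is independently Rb-85 (p = 0.722) or Rb-87 (q = 0.278); the cluster is the binomial expansion (p + q)^5.
P(M) = 0.722^5 = 0.196194
P(M+2) = 5 × 0.722^4 × 0.278^1 = 0.377714
P(M+4) = 10 × 0.722^3 × 0.278^2 = 0.290872
P(M+6) = 10 × 0.722^2 × 0.278^3 = 0.111998
P(M+8) = 5 × 0.722^1 × 0.278^4 = 0.021562
P(M+10) = 0.278^5 = 0.001660
The M+2 peak is largest (0.377714); scaling to 100 gives 51.94 : 100.00 : 77.01 : 29.65 : 5.71 : 0.44.

51.94 : 100.00 : 77.01 : 29.65 : 5.71 : 0.44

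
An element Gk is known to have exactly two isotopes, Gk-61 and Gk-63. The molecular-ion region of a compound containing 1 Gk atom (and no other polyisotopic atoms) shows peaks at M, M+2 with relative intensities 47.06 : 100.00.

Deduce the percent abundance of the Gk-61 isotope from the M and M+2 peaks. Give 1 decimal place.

If p is the fraction of Gk that is Gk-61, then I(M+2)/I(M) = [C(1,1)·p^0·(1−p)] / p^1 = 1·(1−p)/p = 100.00/47.06 = 2.1249
(1−p)/p = 2.1249/1 = 2.1249  ⇒  p = 1/(1 + 2.1249) = 0.3200
Gk-61: 32.0%, Gk-63: 68.0%.

32.0%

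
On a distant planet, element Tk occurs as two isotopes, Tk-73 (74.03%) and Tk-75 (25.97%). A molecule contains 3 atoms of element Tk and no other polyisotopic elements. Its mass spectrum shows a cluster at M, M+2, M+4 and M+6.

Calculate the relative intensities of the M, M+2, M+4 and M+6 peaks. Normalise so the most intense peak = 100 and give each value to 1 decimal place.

95.0 : 100.0 : 35.1 : 4.1

The 3 Tk atoms are independent, so intensities follow the terms of (0.7403 + 0.2597)^3.
P(M) = 0.7403^3 = 0.405717
P(M+2) = 3 × 0.7403^2 × 0.2597^1 = 0.426981
P(M+4) = 3 × 0.7403^1 × 0.2597^2 = 0.149787
P(M+6) = 0.2597^3 = 0.017515
The M+2 peak is largest (0.426981); scaling to 100 gives 95.0 : 100.0 : 35.1 : 4.1.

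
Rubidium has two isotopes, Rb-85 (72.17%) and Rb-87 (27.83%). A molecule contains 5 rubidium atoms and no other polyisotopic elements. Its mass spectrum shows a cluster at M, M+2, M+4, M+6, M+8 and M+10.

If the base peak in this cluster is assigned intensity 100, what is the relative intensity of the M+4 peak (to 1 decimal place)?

(0.7217 + 0.2783)^5 gives M 0.1958, M+2 0.3775, M+4 0.2911, M+6 0.1123, M+8 0.0216, M+10 0.0017; the largest is M+2.
P(M+2) = C(5,1) × 0.7217^4 × 0.2783^1 = 5 × 0.27128565 × 0.2783 = 0.377494 (base)
P(M+4) = C(5,2) × 0.7217^3 × 0.2783^2 = 10 × 0.37589809 × 0.07745089 = 0.291136
Relative intensity = 0.291136 / 0.377494 × 100 = 77.1

77.1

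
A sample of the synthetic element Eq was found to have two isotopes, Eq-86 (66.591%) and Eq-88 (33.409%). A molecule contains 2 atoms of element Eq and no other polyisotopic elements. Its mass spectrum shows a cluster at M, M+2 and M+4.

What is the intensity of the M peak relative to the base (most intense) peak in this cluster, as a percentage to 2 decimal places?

Binomial terms of (0.66591 + 0.33409)^2: M 0.4434, M+2 0.4449, M+4 0.1116 → M+2 is the base peak.
P(M+2) = C(2,1) × 0.66591^1 × 0.33409^1 = 2 × 0.66591 × 0.33409 = 0.444948 (base)
P(M) = C(2,0) × 0.66591^2 × 0.33409^0 = 1 × 0.44343613 × 1.0000 = 0.443436
Relative intensity = 0.443436 / 0.444948 × 100 = 99.66

99.66%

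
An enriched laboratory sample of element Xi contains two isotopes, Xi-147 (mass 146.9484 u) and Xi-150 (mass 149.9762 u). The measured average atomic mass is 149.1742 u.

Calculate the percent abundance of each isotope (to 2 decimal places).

Xi-147: 26.49%, Xi-150: 73.51%

With x = fraction of Xi-147 (so Xi-150 is 1 − x):
146.9484·x + 149.9762·(1 − x) = 149.1742
(146.9484 − 149.9762)·x = 149.1742 − 149.9762
x = -0.8020 / -3.0278 = 0.26488 → 26.49% Xi-147, 73.51% Xi-150.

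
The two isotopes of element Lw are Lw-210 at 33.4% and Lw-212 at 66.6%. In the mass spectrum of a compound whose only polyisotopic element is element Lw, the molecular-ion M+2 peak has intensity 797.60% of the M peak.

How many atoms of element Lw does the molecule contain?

The M+2/M ratio from n Lw atoms is n · q/p = n · 0.666/0.334.
n = 7.9760 × 0.334/0.666 = 4.00 ≈ 4

4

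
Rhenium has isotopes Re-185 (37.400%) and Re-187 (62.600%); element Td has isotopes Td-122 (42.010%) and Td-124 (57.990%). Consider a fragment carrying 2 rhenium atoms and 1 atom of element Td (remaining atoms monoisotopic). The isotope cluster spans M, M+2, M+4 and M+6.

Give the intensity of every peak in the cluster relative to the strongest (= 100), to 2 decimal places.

13.47 : 63.70 : 100.00 : 52.10

Rhenium pattern (n=2): 0.139876 : 0.468248 : 0.391876
Element Td pattern (n=1): 0.4201 : 0.5799
Convolve the two distributions (both contribute in 2-u steps):
  M: 0.139876×0.4201 = 0.058762
  M+2: 0.139876×0.5799 + 0.468248×0.4201 = 0.277825
  M+4: 0.468248×0.5799 + 0.391876×0.4201 = 0.436164
  M+6: 0.391876×0.5799 = 0.227249
Scale to base peak (0.436164) = 100: 13.47 : 63.70 : 100.00 : 52.10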